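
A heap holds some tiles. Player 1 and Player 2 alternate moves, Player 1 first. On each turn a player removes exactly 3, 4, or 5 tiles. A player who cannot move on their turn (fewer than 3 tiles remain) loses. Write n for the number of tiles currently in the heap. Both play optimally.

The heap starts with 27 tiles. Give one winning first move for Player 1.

Remove 3, leaving 24.

Work bottom-up. With no move the player to move loses. Otherwise the position is W if at least one move leads to an L position for the opponent, and L if every move leads to a W.
n=0: no move → L
n=1: no move → L
n=2: no move → L
n=3: reaches L-position 0 → W
n=4: reaches L-position 1 → W
n=5: reaches L-position 2 → W
n=6: reaches L-position 2 → W
n=7: reaches L-position 2 → W
n=8: only reaches 5(W), 4(W), 3(W), all W → L
n=9: only reaches 6(W), 5(W), 4(W), all W → L
n=10: only reaches 7(W), 6(W), 5(W), all W → L
n=11: reaches L-position 8 → W
n=12: reaches L-position 9 → W
n=13: reaches L-position 10 → W
n=14: reaches L-position 10 → W
n=15: reaches L-position 10 → W
n=16: only reaches 13(W), 12(W), 11(W), all W → L
n=17: only reaches 14(W), 13(W), 12(W), all W → L
n=18: only reaches 15(W), 14(W), 13(W), all W → L
n=19: reaches L-position 16 → W
n=20: reaches L-position 17 → W
n=21: reaches L-position 18 → W
n=22: reaches L-position 18 → W
n=23: reaches L-position 18 → W
n=24: only reaches 21(W), 20(W), 19(W), all W → L
n=25: only reaches 22(W), 21(W), 20(W), all W → L
n=26: only reaches 23(W), 22(W), 21(W), all W → L
n=27: reaches L-position 24 → W
From 27, the L positions reachable in one move are: 24.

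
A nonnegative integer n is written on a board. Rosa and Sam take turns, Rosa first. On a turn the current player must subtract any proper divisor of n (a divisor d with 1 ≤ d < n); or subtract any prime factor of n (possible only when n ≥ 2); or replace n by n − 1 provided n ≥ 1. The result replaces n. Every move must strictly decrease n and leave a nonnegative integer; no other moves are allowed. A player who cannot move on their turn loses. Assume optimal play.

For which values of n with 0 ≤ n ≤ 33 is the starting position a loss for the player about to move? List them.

Label each position W (a win for the player to move) or L (a loss). A position with no legal move is L; any other position is W exactly when some move reaches an L, and L when every move reaches a W.
n=0: no move → L
n=1: can move to 0, which is L ⇒ W
n=2: can move to 0, which is L ⇒ W
n=3: can move to 0, which is L ⇒ W
n=4: moves to 2(W), 3(W); every one is W ⇒ L
n=5: can move to 0, which is L ⇒ W
n=6: can move to 4, which is L ⇒ W
n=7: can move to 0, which is L ⇒ W
n=8: can move to 4, which is L ⇒ W
n=9: moves to 6(W), 8(W); every one is W ⇒ L
n=10: can move to 9, which is L ⇒ W
n=11: can move to 0, which is L ⇒ W
n=12: can move to 9, which is L ⇒ W
n=13: can move to 0, which is L ⇒ W
n=14: moves to 7(W), 12(W), 13(W); every one is W ⇒ L
n=15: can move to 14, which is L ⇒ W
n=16: can move to 14, which is L ⇒ W
n=17: can move to 0, which is L ⇒ W
n=18: can move to 9, which is L ⇒ W
n=19: can move to 0, which is L ⇒ W
n=20: moves to 10(W), 15(W), 16(W), 18(W), 19(W); every one is W ⇒ L
n=21: can move to 14, which is L ⇒ W
n=22: can move to 20, which is L ⇒ W
n=23: can move to 0, which is L ⇒ W
n=24: can move to 20, which is L ⇒ W
n=25: can move to 20, which is L ⇒ W
n=26: moves to 13(W), 24(W), 25(W); every one is W ⇒ L
n=27: can move to 26, which is L ⇒ W
n=28: can move to 14, which is L ⇒ W
n=29: can move to 0, which is L ⇒ W
n=30: can move to 20, which is L ⇒ W
n=31: can move to 0, which is L ⇒ W
n=32: moves to 16(W), 24(W), 28(W), 30(W), 31(W); every one is W ⇒ L
n=33: can move to 32, which is L ⇒ W
The losing starting values of n are exactly the entries labelled L in this table (7 of them).

0, 4, 9, 14, 20, 26, 32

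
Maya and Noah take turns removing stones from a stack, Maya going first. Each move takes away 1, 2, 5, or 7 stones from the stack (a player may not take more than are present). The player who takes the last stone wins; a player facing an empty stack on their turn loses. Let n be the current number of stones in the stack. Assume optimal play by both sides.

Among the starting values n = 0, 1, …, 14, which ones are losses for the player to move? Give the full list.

Positions with no move are L. A position that does have a move is losing for the player to move precisely when every available move leads to a winning position for the opponent. Fill in the labels:
n=0: no move → L
n=1: can move to 0, which is L ⇒ W
n=2: can move to 0, which is L ⇒ W
n=3: moves to 2(W), 1(W); every one is W ⇒ L
n=4: can move to 3, which is L ⇒ W
n=5: can move to 3, which is L ⇒ W
n=6: moves to 5(W), 4(W), 1(W); every one is W ⇒ L
n=7: can move to 6, which is L ⇒ W
n=8: can move to 6, which is L ⇒ W
n=9: moves to 8(W), 7(W), 4(W), 2(W); every one is W ⇒ L
n=10: can move to 9, which is L ⇒ W
n=11: can move to 9, which is L ⇒ W
n=12: moves to 11(W), 10(W), 7(W), 5(W); every one is W ⇒ L
n=13: can move to 12, which is L ⇒ W
n=14: can move to 12, which is L ⇒ W
Reading off the rows marked L gives the requested list; there are 5 such values of n.

0, 3, 6, 9, 12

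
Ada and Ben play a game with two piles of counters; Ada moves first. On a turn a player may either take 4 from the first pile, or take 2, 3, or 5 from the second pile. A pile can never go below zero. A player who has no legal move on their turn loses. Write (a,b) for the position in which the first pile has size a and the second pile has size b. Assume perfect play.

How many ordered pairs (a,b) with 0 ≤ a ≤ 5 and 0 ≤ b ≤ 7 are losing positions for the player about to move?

16

Label each position W (a win for the player to move) or L (a loss). A position with no legal move is L; any other position is W exactly when some move reaches an L, and L when every move reaches a W.
Every move lowers a or b (never raises either), so fill the grid row by row in increasing a, and left to right within a row: each cell's successors are then already labelled.
      b=0  b=1  b=2  b=3  b=4  b=5  b=6  b=7
a=0:    L    L    W    W    W    W    W    L
a=1:    L    L    W    W    W    W    W    L
a=2:    L    L    W    W    W    W    W    L
a=3:    L    L    W    W    W    W    W    L
a=4:    W    W    L    L    W    W    W    W
a=5:    W    W    L    L    W    W    W    W
Cells with no legal move (terminal, hence L): (0,0), (0,1), (1,0), (1,1), (2,0), (2,1), (3,0), (3,1).
The remaining L cells, each justified by listing all of its moves:
(0,7): →(0,5)(W), (0,4)(W), (0,2)(W) — all W, so L
(1,7): →(1,5)(W), (1,4)(W), (1,2)(W) — all W, so L
(2,7): →(2,5)(W), (2,4)(W), (2,2)(W) — all W, so L
(3,7): →(3,5)(W), (3,4)(W), (3,2)(W) — all W, so L
(4,2): →(0,2)(W), (4,0)(W) — all W, so L
(4,3): →(0,3)(W), (4,1)(W), (4,0)(W) — all W, so L
(5,2): →(1,2)(W), (5,0)(W) — all W, so L
(5,3): →(1,3)(W), (5,1)(W), (5,0)(W) — all W, so L
Every other cell has at least one move into one of the L cells above, so it is W.
L cells per row: a=0: 3, a=1: 3, a=2: 3, a=3: 3, a=4: 2, a=5: 2; total 16.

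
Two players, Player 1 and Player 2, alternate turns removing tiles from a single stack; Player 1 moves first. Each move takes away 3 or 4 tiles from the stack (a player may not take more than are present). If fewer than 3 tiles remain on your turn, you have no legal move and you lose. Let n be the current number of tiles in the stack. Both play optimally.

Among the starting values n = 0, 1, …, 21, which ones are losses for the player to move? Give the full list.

Classify positions by backward induction: terminal positions (no move available) are L. From any other position, the mover wins iff some move reaches an L.
n=0: no move → L
n=1: no move → L
n=2: no move → L
n=3: reaches L-position 0 → W
n=4: reaches L-position 1 → W
n=5: reaches L-position 2 → W
n=6: reaches L-position 2 → W
n=7: only reaches 4(W), 3(W), all W → L
n=8: only reaches 5(W), 4(W), all W → L
n=9: only reaches 6(W), 5(W), all W → L
n=10: reaches L-position 7 → W
n=11: reaches L-position 8 → W
n=12: reaches L-position 9 → W
n=13: reaches L-position 9 → W
n=14: only reaches 11(W), 10(W), all W → L
n=15: only reaches 12(W), 11(W), all W → L
n=16: only reaches 13(W), 12(W), all W → L
n=17: reaches L-position 14 → W
n=18: reaches L-position 15 → W
n=19: reaches L-position 16 → W
n=20: reaches L-position 16 → W
n=21: only reaches 18(W), 17(W), all W → L
The losing starting values of n are exactly the entries labelled L in this table (10 of them).

0, 1, 2, 7, 8, 9, 14, 15, 16, 21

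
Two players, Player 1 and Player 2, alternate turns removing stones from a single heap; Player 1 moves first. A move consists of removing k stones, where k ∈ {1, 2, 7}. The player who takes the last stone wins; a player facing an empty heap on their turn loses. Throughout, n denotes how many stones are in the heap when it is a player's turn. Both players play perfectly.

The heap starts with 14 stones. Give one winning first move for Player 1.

Work bottom-up. With no move the player to move loses. Otherwise the position is W if at least one move leads to an L position for the opponent, and L if every move leads to a W.
n=0: no move → L
n=1: reaches L-position 0 → W
n=2: reaches L-position 0 → W
n=3: only reaches 2(W), 1(W), all W → L
n=4: reaches L-position 3 → W
n=5: reaches L-position 3 → W
n=6: only reaches 5(W), 4(W), all W → L
n=7: reaches L-position 6 → W
n=8: reaches L-position 6 → W
n=9: only reaches 8(W), 7(W), 2(W), all W → L
n=10: reaches L-position 9 → W
n=11: reaches L-position 9 → W
n=12: only reaches 11(W), 10(W), 5(W), all W → L
n=13: reaches L-position 12 → W
n=14: reaches L-position 12 → W
From 14, the L positions reachable in one move are: 12.

Remove 2, leaving 12.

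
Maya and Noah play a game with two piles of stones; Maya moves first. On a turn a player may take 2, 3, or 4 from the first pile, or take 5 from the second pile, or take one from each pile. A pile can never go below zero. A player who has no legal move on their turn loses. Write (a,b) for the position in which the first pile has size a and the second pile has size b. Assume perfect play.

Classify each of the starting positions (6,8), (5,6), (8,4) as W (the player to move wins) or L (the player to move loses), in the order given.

(6,8): L, (5,6): W, (8,4): W

Compute win/loss labels from the base case upward. A position with no move is L. Any other position is W if it can reach an L in one move, else L.
No move ever increases a pile, so every position that can arise here has a ≤ 8 and b ≤ 8; it is enough to label the cells with 0 ≤ a ≤ 8 and 0 ≤ b ≤ 8.
Every move lowers a or b (never raises either), so fill the grid row by row in increasing a, and left to right within a row: each cell's successors are then already labelled.
      b=0  b=1  b=2  b=3  b=4  b=5  b=6  b=7  b=8
a=0:    L    L    L    L    L    W    W    W    W
a=1:    L    W    W    W    W    W    L    L    L
a=2:    W    W    W    W    W    L    L    W    W
a=3:    W    W    W    W    W    L    W    W    W
a=4:    W    W    W    W    W    W    W    W    W
a=5:    W    L    L    L    L    W    W    W    W
a=6:    L    L    W    W    W    W    W    L    L
a=7:    L    W    W    W    W    W    L    L    W
a=8:    W    W    W    W    W    L    L    W    W
Cells with no legal move (terminal, hence L): (0,0), (0,1), (0,2), (0,3), (0,4), (1,0).
The remaining L cells, each justified by listing all of its moves:
(1,6): L (options (1,1)(W), (0,5)(W) are all W)
(1,7): L (options (1,2)(W), (0,6)(W) are all W)
(1,8): L (options (1,3)(W), (0,7)(W) are all W)
(2,5): L (options (0,5)(W), (2,0)(W), (1,4)(W) are all W)
(2,6): L (options (0,6)(W), (2,1)(W), (1,5)(W) are all W)
(3,5): L (options (1,5)(W), (0,5)(W), (3,0)(W), (2,4)(W) are all W)
(5,1): L (options (3,1)(W), (2,1)(W), (1,1)(W), (4,0)(W) are all W)
(5,2): L (options (3,2)(W), (2,2)(W), (1,2)(W), (4,1)(W) are all W)
(5,3): L (options (3,3)(W), (2,3)(W), (1,3)(W), (4,2)(W) are all W)
(5,4): L (options (3,4)(W), (2,4)(W), (1,4)(W), (4,3)(W) are all W)
(6,0): L (options (4,0)(W), (3,0)(W), (2,0)(W) are all W)
(6,1): L (options (4,1)(W), (3,1)(W), (2,1)(W), (5,0)(W) are all W)
(6,7): L (options (4,7)(W), (3,7)(W), (2,7)(W), (6,2)(W), (5,6)(W) are all W)
(6,8): L (options (4,8)(W), (3,8)(W), (2,8)(W), (6,3)(W), (5,7)(W) are all W)
(7,0): L (options (5,0)(W), (4,0)(W), (3,0)(W) are all W)
(7,6): L (options (5,6)(W), (4,6)(W), (3,6)(W), (7,1)(W), (6,5)(W) are all W)
(7,7): L (options (5,7)(W), (4,7)(W), (3,7)(W), (7,2)(W), (6,6)(W) are all W)
(8,5): L (options (6,5)(W), (5,5)(W), (4,5)(W), (8,0)(W), (7,4)(W) are all W)
(8,6): L (options (6,6)(W), (5,6)(W), (4,6)(W), (8,1)(W), (7,5)(W) are all W)
Every other cell has at least one move into one of the L cells above, so it is W.
(6,8): one of the L cells justified above, so L
(5,6): the move to (2,6) reaches an L cell, so W
(8,4): the move to (5,4) reaches an L cell, so W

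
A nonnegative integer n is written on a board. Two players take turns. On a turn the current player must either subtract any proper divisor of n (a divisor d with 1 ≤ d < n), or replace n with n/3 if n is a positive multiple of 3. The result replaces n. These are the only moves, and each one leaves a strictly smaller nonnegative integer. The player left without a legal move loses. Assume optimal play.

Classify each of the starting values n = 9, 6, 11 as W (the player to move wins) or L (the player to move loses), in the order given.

Compute win/loss labels from the base case upward. A position with no move is L. Any other position is W if it can reach an L in one move, else L.
n=0: no move → L
n=1: no move → L
n=2: can move to 1, which is L ⇒ W
n=3: can move to 1, which is L ⇒ W
n=4: moves to 2(W), 3(W); every one is W ⇒ L
n=5: can move to 4, which is L ⇒ W
n=6: can move to 4, which is L ⇒ W
n=7: the only move is to 6(W), a W ⇒ L
n=8: can move to 4, which is L ⇒ W
n=9: moves to 3(W), 6(W), 8(W); every one is W ⇒ L
n=10: can move to 9, which is L ⇒ W
n=11: the only move is to 10(W), a W ⇒ L

9: L, 6: W, 11: L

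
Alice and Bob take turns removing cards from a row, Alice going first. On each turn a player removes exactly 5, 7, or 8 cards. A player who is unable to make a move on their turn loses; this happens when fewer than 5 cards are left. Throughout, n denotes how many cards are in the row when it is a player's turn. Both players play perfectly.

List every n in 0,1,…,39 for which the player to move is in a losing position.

0, 1, 2, 3, 4, 13, 14, 15, 16, 17, 26, 27, 28, 29, 30, 39

Classify positions by backward induction: terminal positions (no move available) are L. From any other position, the mover wins iff some move reaches an L.
n=0: no move → L
n=1: no move → L
n=2: no move → L
n=3: no move → L
n=4: no move → L
n=5: reaches L-position 0 → W
n=6: reaches L-position 1 → W
n=7: reaches L-position 2 → W
n=8: reaches L-position 3 → W
n=9: reaches L-position 4 → W
n=10: reaches L-position 3 → W
n=11: reaches L-position 4 → W
n=12: reaches L-position 4 → W
n=13: only reaches 8(W), 6(W), 5(W), all W → L
n=14: only reaches 9(W), 7(W), 6(W), all W → L
n=15: only reaches 10(W), 8(W), 7(W), all W → L
n=16: only reaches 11(W), 9(W), 8(W), all W → L
n=17: only reaches 12(W), 10(W), 9(W), all W → L
n=18: reaches L-position 13 → W
n=19: reaches L-position 14 → W
n=20: reaches L-position 15 → W
n=21: reaches L-position 16 → W
n=22: reaches L-position 17 → W
n=23: reaches L-position 16 → W
n=24: reaches L-position 17 → W
n=25: reaches L-position 17 → W
n=26: only reaches 21(W), 19(W), 18(W), all W → L
n=27: only reaches 22(W), 20(W), 19(W), all W → L
n=28: only reaches 23(W), 21(W), 20(W), all W → L
n=29: only reaches 24(W), 22(W), 21(W), all W → L
n=30: only reaches 25(W), 23(W), 22(W), all W → L
n=31: reaches L-position 26 → W
n=32: reaches L-position 27 → W
n=33: reaches L-position 28 → W
n=34: reaches L-position 29 → W
n=35: reaches L-position 30 → W
n=36: reaches L-position 29 → W
n=37: reaches L-position 30 → W
n=38: reaches L-position 30 → W
n=39: only reaches 34(W), 32(W), 31(W), all W → L
Reading off the rows marked L gives the requested list; there are 16 such values of n.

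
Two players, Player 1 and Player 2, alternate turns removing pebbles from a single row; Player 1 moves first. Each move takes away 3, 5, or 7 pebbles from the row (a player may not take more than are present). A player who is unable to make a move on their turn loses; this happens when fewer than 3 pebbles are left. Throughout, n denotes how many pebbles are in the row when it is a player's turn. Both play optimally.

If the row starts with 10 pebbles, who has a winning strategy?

Compute win/loss labels from the base case upward. A position with no move is L. Any other position is W if it can reach an L in one move, else L.
n=0: no move → L
n=1: no move → L
n=2: no move → L
n=3: →0(L), so W
n=4: →1(L), so W
n=5: →2(L), so W
n=6: →1(L), so W
n=7: →2(L), so W
n=8: →1(L), so W
n=9: →2(L), so W
n=10: →7(W), 5(W), 3(W) — all W, so L
Every move from 10 reaches a W position, so the mover loses.

Player 2 wins.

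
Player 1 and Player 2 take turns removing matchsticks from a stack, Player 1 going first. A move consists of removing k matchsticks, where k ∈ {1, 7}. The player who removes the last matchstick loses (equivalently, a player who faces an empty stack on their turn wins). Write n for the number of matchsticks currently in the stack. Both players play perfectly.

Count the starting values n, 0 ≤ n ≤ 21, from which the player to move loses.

11

Use the standard recursion: the mover wins at a terminal position; elsewhere, the mover wins exactly when some move hands the opponent an L position.
n=0: no move; the opponent has just taken the last matchstick and therefore loses → W
n=1: only reaches 0(W), which is W → L
n=2: reaches L-position 1 → W
n=3: only reaches 2(W), which is W → L
n=4: reaches L-position 3 → W
n=5: only reaches 4(W), which is W → L
n=6: reaches L-position 5 → W
n=7: only reaches 6(W), 0(W), all W → L
n=8: reaches L-position 7 → W
n=9: only reaches 8(W), 2(W), all W → L
n=10: reaches L-position 9 → W
n=11: only reaches 10(W), 4(W), all W → L
n=12: reaches L-position 11 → W
n=13: only reaches 12(W), 6(W), all W → L
n=14: reaches L-position 13 → W
n=15: only reaches 14(W), 8(W), all W → L
n=16: reaches L-position 15 → W
n=17: only reaches 16(W), 10(W), all W → L
n=18: reaches L-position 17 → W
n=19: only reaches 18(W), 12(W), all W → L
n=20: reaches L-position 19 → W
n=21: only reaches 20(W), 14(W), all W → L
L entries with 0 ≤ n ≤ 21: n = 1, 3, 5, 7, 9, 11, 13, 15, 17, 19, 21; that makes 11.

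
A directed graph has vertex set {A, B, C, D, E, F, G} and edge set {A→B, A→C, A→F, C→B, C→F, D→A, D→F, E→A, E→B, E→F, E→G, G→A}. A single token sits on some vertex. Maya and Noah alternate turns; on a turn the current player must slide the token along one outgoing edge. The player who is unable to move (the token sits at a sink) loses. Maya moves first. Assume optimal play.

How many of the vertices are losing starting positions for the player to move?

3

Compute win/loss labels from the base case upward. A position with no move is L. Any other position is W if it can reach an L in one move, else L.
Every edge goes from a vertex to one that appears earlier in the order F, B, C, A, G, D, E, so processing vertices in that order labels each vertex after all of its successors.
F: no outgoing edge → L
B: no outgoing edge → L
C: →B(L), so W
A: →B(L), so W
G: →A(W) only, which is W, so L
D: →F(L), so W
E: →G(L), so W
The L vertices are B, F, G; that is 3 in all.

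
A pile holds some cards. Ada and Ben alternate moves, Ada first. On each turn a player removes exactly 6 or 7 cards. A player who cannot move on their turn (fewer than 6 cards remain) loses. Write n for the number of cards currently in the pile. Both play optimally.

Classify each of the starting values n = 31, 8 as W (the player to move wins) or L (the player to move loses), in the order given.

31: L, 8: W

Classify positions by backward induction: terminal positions (no move available) are L. From any other position, the mover wins iff some move reaches an L.
n=0: no move → L
n=1: no move → L
n=2: no move → L
n=3: no move → L
n=4: no move → L
n=5: no move → L
n=6: →0(L), so W
n=7: →1(L), so W
n=8: →2(L), so W
n=9: →3(L), so W
n=10: →4(L), so W
n=11: →5(L), so W
n=12: →5(L), so W
n=13: →7(W), 6(W) — all W, so L
n=14: →8(W), 7(W) — all W, so L
n=15: →9(W), 8(W) — all W, so L
n=16: →10(W), 9(W) — all W, so L
n=17: →11(W), 10(W) — all W, so L
n=18: →12(W), 11(W) — all W, so L
n=19: →13(L), so W
n=20: →14(L), so W
n=21: →15(L), so W
n=22: →16(L), so W
n=23: →17(L), so W
n=24: →18(L), so W
n=25: →18(L), so W
n=26: →20(W), 19(W) — all W, so L
n=27: →21(W), 20(W) — all W, so L
n=28: →22(W), 21(W) — all W, so L
n=29: →23(W), 22(W) — all W, so L
n=30: →24(W), 23(W) — all W, so L
n=31: →25(W), 24(W) — all W, so L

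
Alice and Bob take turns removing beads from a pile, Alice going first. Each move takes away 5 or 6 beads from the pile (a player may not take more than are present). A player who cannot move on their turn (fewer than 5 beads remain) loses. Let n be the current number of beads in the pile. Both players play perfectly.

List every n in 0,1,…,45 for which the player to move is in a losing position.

0, 1, 2, 3, 4, 11, 12, 13, 14, 15, 22, 23, 24, 25, 26, 33, 34, 35, 36, 37, 44, 45

Build the W/L table. Terminal = L. A non-terminal position is W if it has a move to some L; otherwise it is L.
n=0: no move → L
n=1: no move → L
n=2: no move → L
n=3: no move → L
n=4: no move → L
n=5: →0(L), so W
n=6: →1(L), so W
n=7: →2(L), so W
n=8: →3(L), so W
n=9: →4(L), so W
n=10: →4(L), so W
n=11: →6(W), 5(W) — all W, so L
n=12: →7(W), 6(W) — all W, so L
n=13: →8(W), 7(W) — all W, so L
n=14: →9(W), 8(W) — all W, so L
n=15: →10(W), 9(W) — all W, so L
n=16: →11(L), so W
n=17: →12(L), so W
n=18: →13(L), so W
n=19: →14(L), so W
n=20: →15(L), so W
n=21: →15(L), so W
n=22: →17(W), 16(W) — all W, so L
n=23: →18(W), 17(W) — all W, so L
n=24: →19(W), 18(W) — all W, so L
n=25: →20(W), 19(W) — all W, so L
n=26: →21(W), 20(W) — all W, so L
n=27: →22(L), so W
n=28: →23(L), so W
n=29: →24(L), so W
n=30: →25(L), so W
n=31: →26(L), so W
n=32: →26(L), so W
n=33: →28(W), 27(W) — all W, so L
n=34: →29(W), 28(W) — all W, so L
n=35: →30(W), 29(W) — all W, so L
n=36: →31(W), 30(W) — all W, so L
n=37: →32(W), 31(W) — all W, so L
n=38: →33(L), so W
n=39: →34(L), so W
n=40: →35(L), so W
n=41: →36(L), so W
n=42: →37(L), so W
n=43: →37(L), so W
n=44: →39(W), 38(W) — all W, so L
n=45: →40(W), 39(W) — all W, so L
Reading off the rows marked L gives the requested list; there are 22 such values of n.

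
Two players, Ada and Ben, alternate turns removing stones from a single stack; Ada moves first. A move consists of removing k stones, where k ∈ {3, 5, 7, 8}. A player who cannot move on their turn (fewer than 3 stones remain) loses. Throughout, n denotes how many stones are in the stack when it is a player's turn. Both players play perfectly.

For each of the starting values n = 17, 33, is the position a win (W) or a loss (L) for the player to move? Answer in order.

17: W, 33: L

Classify positions by backward induction: terminal positions (no move available) are L. From any other position, the mover wins iff some move reaches an L.
n=0: no move → L
n=1: no move → L
n=2: no move → L
n=3: reaches L-position 0 → W
n=4: reaches L-position 1 → W
n=5: reaches L-position 2 → W
n=6: reaches L-position 1 → W
n=7: reaches L-position 2 → W
n=8: reaches L-position 1 → W
n=9: reaches L-position 2 → W
n=10: reaches L-position 2 → W
n=11: only reaches 8(W), 6(W), 4(W), 3(W), all W → L
n=12: only reaches 9(W), 7(W), 5(W), 4(W), all W → L
n=13: only reaches 10(W), 8(W), 6(W), 5(W), all W → L
n=14: reaches L-position 11 → W
n=15: reaches L-position 12 → W
n=16: reaches L-position 13 → W
n=17: reaches L-position 12 → W
n=18: reaches L-position 13 → W
n=19: reaches L-position 12 → W
n=20: reaches L-position 13 → W
n=21: reaches L-position 13 → W
n=22: only reaches 19(W), 17(W), 15(W), 14(W), all W → L
n=23: only reaches 20(W), 18(W), 16(W), 15(W), all W → L
n=24: only reaches 21(W), 19(W), 17(W), 16(W), all W → L
n=25: reaches L-position 22 → W
n=26: reaches L-position 23 → W
n=27: reaches L-position 24 → W
n=28: reaches L-position 23 → W
n=29: reaches L-position 24 → W
n=30: reaches L-position 23 → W
n=31: reaches L-position 24 → W
n=32: reaches L-position 24 → W
n=33: only reaches 30(W), 28(W), 26(W), 25(W), all W → L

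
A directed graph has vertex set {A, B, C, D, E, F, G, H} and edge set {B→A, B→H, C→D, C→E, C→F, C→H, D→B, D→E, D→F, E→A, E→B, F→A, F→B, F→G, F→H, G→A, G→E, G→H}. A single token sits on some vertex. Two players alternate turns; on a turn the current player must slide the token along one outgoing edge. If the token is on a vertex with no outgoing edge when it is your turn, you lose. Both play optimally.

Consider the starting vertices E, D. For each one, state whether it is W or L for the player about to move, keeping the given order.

E: W, D: L

Build the W/L table. Terminal = L. A non-terminal position is W if it has a move to some L; otherwise it is L.
Every edge goes from a vertex to one that appears earlier in the order A, H, B, E, G, F, D, C, so processing vertices in that order labels each vertex after all of its successors.
A: no outgoing edge → L
H: no outgoing edge → L
B: →H(L), so W
E: →A(L), so W
G: →H(L), so W
F: →H(L), so W
D: →F(W), E(W), B(W) — all W, so L
C: →D(L), so W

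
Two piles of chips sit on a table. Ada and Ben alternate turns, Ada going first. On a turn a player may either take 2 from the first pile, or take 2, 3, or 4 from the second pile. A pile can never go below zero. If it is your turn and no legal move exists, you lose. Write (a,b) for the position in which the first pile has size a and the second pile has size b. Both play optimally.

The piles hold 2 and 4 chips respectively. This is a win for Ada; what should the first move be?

Move to (2,2).

Compute win/loss labels from the base case upward. A position with no move is L. Any other position is W if it can reach an L in one move, else L.
No move ever increases a pile, so every position that can arise here has a ≤ 2 and b ≤ 4; it is enough to label the cells with 0 ≤ a ≤ 2 and 0 ≤ b ≤ 4.
Every move lowers a or b (never raises either), so fill the grid row by row in increasing a, and left to right within a row: each cell's successors are then already labelled.
      b=0  b=1  b=2  b=3  b=4
a=0:    L    L    W    W    W
a=1:    L    L    W    W    W
a=2:    W    W    L    L    W
Cells with no legal move (terminal, hence L): (0,0), (0,1), (1,0), (1,1).
The remaining L cells, each justified by listing all of its moves:
(2,2): L (options (0,2)(W), (2,0)(W) are all W)
(2,3): L (options (0,3)(W), (2,1)(W), (2,0)(W) are all W)
Every other cell has at least one move into one of the L cells above, so it is W.
From (2,4), the L positions reachable in one move are: (2,2).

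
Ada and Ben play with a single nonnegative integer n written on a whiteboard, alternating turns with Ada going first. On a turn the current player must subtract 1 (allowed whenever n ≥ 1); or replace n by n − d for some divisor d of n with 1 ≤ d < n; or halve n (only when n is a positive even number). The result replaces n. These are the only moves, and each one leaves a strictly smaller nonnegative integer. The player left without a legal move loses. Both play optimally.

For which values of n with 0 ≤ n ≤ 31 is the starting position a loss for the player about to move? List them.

0, 2, 5, 7, 9, 11, 13, 15, 17, 19, 21, 23, 25, 27, 29, 31

Label each position W (a win for the player to move) or L (a loss). A position with no legal move is L; any other position is W exactly when some move reaches an L, and L when every move reaches a W.
n=0: no move → L
n=1: can move to 0, which is L ⇒ W
n=2: the only move is to 1(W), a W ⇒ L
n=3: can move to 2, which is L ⇒ W
n=4: can move to 2, which is L ⇒ W
n=5: the only move is to 4(W), a W ⇒ L
n=6: can move to 5, which is L ⇒ W
n=7: the only move is to 6(W), a W ⇒ L
n=8: can move to 7, which is L ⇒ W
n=9: moves to 6(W), 8(W); every one is W ⇒ L
n=10: can move to 5, which is L ⇒ W
n=11: the only move is to 10(W), a W ⇒ L
n=12: can move to 9, which is L ⇒ W
n=13: the only move is to 12(W), a W ⇒ L
n=14: can move to 7, which is L ⇒ W
n=15: moves to 10(W), 12(W), 14(W); every one is W ⇒ L
n=16: can move to 15, which is L ⇒ W
n=17: the only move is to 16(W), a W ⇒ L
n=18: can move to 9, which is L ⇒ W
n=19: the only move is to 18(W), a W ⇒ L
n=20: can move to 15, which is L ⇒ W
n=21: moves to 14(W), 18(W), 20(W); every one is W ⇒ L
n=22: can move to 11, which is L ⇒ W
n=23: the only move is to 22(W), a W ⇒ L
n=24: can move to 21, which is L ⇒ W
n=25: moves to 20(W), 24(W); every one is W ⇒ L
n=26: can move to 13, which is L ⇒ W
n=27: moves to 18(W), 24(W), 26(W); every one is W ⇒ L
n=28: can move to 21, which is L ⇒ W
n=29: the only move is to 28(W), a W ⇒ L
n=30: can move to 15, which is L ⇒ W
n=31: the only move is to 30(W), a W ⇒ L
Reading off the rows marked L gives the requested list; there are 16 such values of n.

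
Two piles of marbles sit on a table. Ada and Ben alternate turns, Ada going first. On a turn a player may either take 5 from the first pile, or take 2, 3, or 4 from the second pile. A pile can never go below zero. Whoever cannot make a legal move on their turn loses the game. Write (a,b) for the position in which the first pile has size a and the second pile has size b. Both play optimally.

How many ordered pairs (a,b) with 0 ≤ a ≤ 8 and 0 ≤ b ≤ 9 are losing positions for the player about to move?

36

Build the W/L table. Terminal = L. A non-terminal position is W if it has a move to some L; otherwise it is L.
Every move lowers a or b (never raises either), so fill the grid row by row in increasing a, and left to right within a row: each cell's successors are then already labelled.
      b=0  b=1  b=2  b=3  b=4  b=5  b=6  b=7  b=8  b=9
a=0:    L    L    W    W    W    W    L    L    W    W
a=1:    L    L    W    W    W    W    L    L    W    W
a=2:    L    L    W    W    W    W    L    L    W    W
a=3:    L    L    W    W    W    W    L    L    W    W
a=4:    L    L    W    W    W    W    L    L    W    W
a=5:    W    W    L    L    W    W    W    W    L    L
a=6:    W    W    L    L    W    W    W    W    L    L
a=7:    W    W    L    L    W    W    W    W    L    L
a=8:    W    W    L    L    W    W    W    W    L    L
Cells with no legal move (terminal, hence L): (0,0), (0,1), (1,0), (1,1), (2,0), (2,1), (3,0), (3,1), (4,0), (4,1).
The remaining L cells, each justified by listing all of its moves:
(0,6): →(0,4)(W), (0,3)(W), (0,2)(W) — all W, so L
(0,7): →(0,5)(W), (0,4)(W), (0,3)(W) — all W, so L
(1,6): →(1,4)(W), (1,3)(W), (1,2)(W) — all W, so L
(1,7): →(1,5)(W), (1,4)(W), (1,3)(W) — all W, so L
(2,6): →(2,4)(W), (2,3)(W), (2,2)(W) — all W, so L
(2,7): →(2,5)(W), (2,4)(W), (2,3)(W) — all W, so L
(3,6): →(3,4)(W), (3,3)(W), (3,2)(W) — all W, so L
(3,7): →(3,5)(W), (3,4)(W), (3,3)(W) — all W, so L
(4,6): →(4,4)(W), (4,3)(W), (4,2)(W) — all W, so L
(4,7): →(4,5)(W), (4,4)(W), (4,3)(W) — all W, so L
(5,2): →(0,2)(W), (5,0)(W) — all W, so L
(5,3): →(0,3)(W), (5,1)(W), (5,0)(W) — all W, so L
(5,8): →(0,8)(W), (5,6)(W), (5,5)(W), (5,4)(W) — all W, so L
(5,9): →(0,9)(W), (5,7)(W), (5,6)(W), (5,5)(W) — all W, so L
(6,2): →(1,2)(W), (6,0)(W) — all W, so L
(6,3): →(1,3)(W), (6,1)(W), (6,0)(W) — all W, so L
(6,8): →(1,8)(W), (6,6)(W), (6,5)(W), (6,4)(W) — all W, so L
(6,9): →(1,9)(W), (6,7)(W), (6,6)(W), (6,5)(W) — all W, so L
(7,2): →(2,2)(W), (7,0)(W) — all W, so L
(7,3): →(2,3)(W), (7,1)(W), (7,0)(W) — all W, so L
(7,8): →(2,8)(W), (7,6)(W), (7,5)(W), (7,4)(W) — all W, so L
(7,9): →(2,9)(W), (7,7)(W), (7,6)(W), (7,5)(W) — all W, so L
(8,2): →(3,2)(W), (8,0)(W) — all W, so L
(8,3): →(3,3)(W), (8,1)(W), (8,0)(W) — all W, so L
(8,8): →(3,8)(W), (8,6)(W), (8,5)(W), (8,4)(W) — all W, so L
(8,9): →(3,9)(W), (8,7)(W), (8,6)(W), (8,5)(W) — all W, so L
Every other cell has at least one move into one of the L cells above, so it is W.
L cells per row: a=0: 4, a=1: 4, a=2: 4, a=3: 4, a=4: 4, a=5: 4, a=6: 4, a=7: 4, a=8: 4; total 36.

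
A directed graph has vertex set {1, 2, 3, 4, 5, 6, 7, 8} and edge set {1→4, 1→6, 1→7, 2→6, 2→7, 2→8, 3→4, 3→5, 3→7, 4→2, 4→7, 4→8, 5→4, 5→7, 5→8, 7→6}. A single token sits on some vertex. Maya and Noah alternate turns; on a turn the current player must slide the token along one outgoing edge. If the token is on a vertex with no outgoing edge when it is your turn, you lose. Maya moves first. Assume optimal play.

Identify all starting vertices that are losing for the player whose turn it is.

Build the W/L table. Terminal = L. A non-terminal position is W if it has a move to some L; otherwise it is L.
Every edge goes from a vertex to one that appears earlier in the order 6, 8, 7, 2, 4, 5, 3, 1, so processing vertices in that order labels each vertex after all of its successors.
6: no outgoing edge → L
8: no outgoing edge → L
7: can move to 6, which is L ⇒ W
2: can move to 8, which is L ⇒ W
4: can move to 8, which is L ⇒ W
5: can move to 8, which is L ⇒ W
3: moves to 5(W), 4(W), 7(W); every one is W ⇒ L
1: can move to 6, which is L ⇒ W
Reading off the rows marked L gives the requested list; there are 3 such vertices.

3, 6, 8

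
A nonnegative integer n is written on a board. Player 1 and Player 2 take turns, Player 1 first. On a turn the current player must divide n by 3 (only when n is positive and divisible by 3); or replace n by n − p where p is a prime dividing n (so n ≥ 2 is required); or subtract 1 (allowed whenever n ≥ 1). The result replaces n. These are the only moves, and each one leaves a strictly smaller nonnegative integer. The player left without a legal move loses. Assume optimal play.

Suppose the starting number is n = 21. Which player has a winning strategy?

Player 1 wins.

Use the standard recursion: the mover loses at a terminal position; elsewhere, the mover wins exactly when some move hands the opponent an L position.
n=0: no move → L
n=1: reaches L-position 0 → W
n=2: reaches L-position 0 → W
n=3: reaches L-position 0 → W
n=4: only reaches 2(W), 3(W), all W → L
n=5: reaches L-position 0 → W
n=6: reaches L-position 4 → W
n=7: reaches L-position 0 → W
n=8: only reaches 6(W), 7(W), all W → L
n=9: reaches L-position 8 → W
n=10: reaches L-position 8 → W
n=11: reaches L-position 0 → W
n=12: reaches L-position 4 → W
n=13: reaches L-position 0 → W
n=14: only reaches 7(W), 12(W), 13(W), all W → L
n=15: reaches L-position 14 → W
n=16: reaches L-position 14 → W
n=17: reaches L-position 0 → W
n=18: only reaches 6(W), 15(W), 16(W), 17(W), all W → L
n=19: reaches L-position 0 → W
n=20: reaches L-position 18 → W
n=21: reaches L-position 14 → W
The starting position 21 is W: Player 1 should move to 14, handing over an L position.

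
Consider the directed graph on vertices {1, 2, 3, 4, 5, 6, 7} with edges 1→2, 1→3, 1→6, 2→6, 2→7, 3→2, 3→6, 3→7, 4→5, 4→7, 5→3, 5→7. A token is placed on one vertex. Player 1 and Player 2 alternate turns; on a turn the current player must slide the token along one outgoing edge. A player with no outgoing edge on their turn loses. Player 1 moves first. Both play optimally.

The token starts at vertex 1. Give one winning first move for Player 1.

Use the standard recursion: the mover loses at a terminal position; elsewhere, the mover wins exactly when some move hands the opponent an L position.
Every edge goes from a vertex to one that appears earlier in the order 6, 7, 2, 3, 1, 5, 4, so processing vertices in that order labels each vertex after all of its successors.
6: no outgoing edge → L
7: no outgoing edge → L
2: reaches L-position 7 → W
3: reaches L-position 7 → W
1: reaches L-position 6 → W
5: reaches L-position 7 → W
4: reaches L-position 7 → W
From 1, the L positions reachable in one move are: 6.

Move to 6.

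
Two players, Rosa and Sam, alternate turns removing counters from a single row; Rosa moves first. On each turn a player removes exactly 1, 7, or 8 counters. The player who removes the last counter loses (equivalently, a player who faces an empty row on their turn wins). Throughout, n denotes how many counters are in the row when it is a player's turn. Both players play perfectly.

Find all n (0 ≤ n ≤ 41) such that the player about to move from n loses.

1, 3, 5, 7, 16, 18, 20, 22, 31, 33, 35, 37

Work bottom-up. With no move the player to move wins. Otherwise the position is W if at least one move leads to an L position for the opponent, and L if every move leads to a W.
n=0: no move; the opponent has just taken the last counter and therefore loses → W
n=1: L (sole option 0(W) is W)
n=2: W (go to 1, an L position)
n=3: L (sole option 2(W) is W)
n=4: W (go to 3, an L position)
n=5: L (sole option 4(W) is W)
n=6: W (go to 5, an L position)
n=7: L (options 6(W), 0(W) are all W)
n=8: W (go to 7, an L position)
n=9: W (go to 1, an L position)
n=10: W (go to 3, an L position)
n=11: W (go to 3, an L position)
n=12: W (go to 5, an L position)
n=13: W (go to 5, an L position)
n=14: W (go to 7, an L position)
n=15: W (go to 7, an L position)
n=16: L (options 15(W), 9(W), 8(W) are all W)
n=17: W (go to 16, an L position)
n=18: L (options 17(W), 11(W), 10(W) are all W)
n=19: W (go to 18, an L position)
n=20: L (options 19(W), 13(W), 12(W) are all W)
n=21: W (go to 20, an L position)
n=22: L (options 21(W), 15(W), 14(W) are all W)
n=23: W (go to 22, an L position)
n=24: W (go to 16, an L position)
n=25: W (go to 18, an L position)
n=26: W (go to 18, an L position)
n=27: W (go to 20, an L position)
n=28: W (go to 20, an L position)
n=29: W (go to 22, an L position)
n=30: W (go to 22, an L position)
n=31: L (options 30(W), 24(W), 23(W) are all W)
n=32: W (go to 31, an L position)
n=33: L (options 32(W), 26(W), 25(W) are all W)
n=34: W (go to 33, an L position)
n=35: L (options 34(W), 28(W), 27(W) are all W)
n=36: W (go to 35, an L position)
n=37: L (options 36(W), 30(W), 29(W) are all W)
n=38: W (go to 37, an L position)
n=39: W (go to 31, an L position)
n=40: W (go to 33, an L position)
n=41: W (go to 33, an L position)
Reading off the rows marked L gives the requested list; there are 12 such values of n.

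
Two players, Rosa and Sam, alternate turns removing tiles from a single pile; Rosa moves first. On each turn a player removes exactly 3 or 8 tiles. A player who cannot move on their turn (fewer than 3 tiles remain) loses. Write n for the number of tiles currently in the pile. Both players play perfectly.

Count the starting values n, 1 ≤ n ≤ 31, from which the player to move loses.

Compute win/loss labels from the base case upward. A position with no move is L. Any other position is W if it can reach an L in one move, else L.
n=0: no move → L
n=1: no move → L
n=2: no move → L
n=3: W (go to 0, an L position)
n=4: W (go to 1, an L position)
n=5: W (go to 2, an L position)
n=6: L (sole option 3(W) is W)
n=7: L (sole option 4(W) is W)
n=8: W (go to 0, an L position)
n=9: W (go to 6, an L position)
n=10: W (go to 7, an L position)
n=11: L (options 8(W), 3(W) are all W)
n=12: L (options 9(W), 4(W) are all W)
n=13: L (options 10(W), 5(W) are all W)
n=14: W (go to 11, an L position)
n=15: W (go to 12, an L position)
n=16: W (go to 13, an L position)
n=17: L (options 14(W), 9(W) are all W)
n=18: L (options 15(W), 10(W) are all W)
n=19: W (go to 11, an L position)
n=20: W (go to 17, an L position)
n=21: W (go to 18, an L position)
n=22: L (options 19(W), 14(W) are all W)
n=23: L (options 20(W), 15(W) are all W)
n=24: L (options 21(W), 16(W) are all W)
n=25: W (go to 22, an L position)
n=26: W (go to 23, an L position)
n=27: W (go to 24, an L position)
n=28: L (options 25(W), 20(W) are all W)
n=29: L (options 26(W), 21(W) are all W)
n=30: W (go to 22, an L position)
n=31: W (go to 28, an L position)
L entries with 1 ≤ n ≤ 31 (n=0 is outside the asked range and is not counted): n = 1, 2, 6, 7, 11, 12, 13, 17, 18, 22, 23, 24, 28, 29; that makes 14.

14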